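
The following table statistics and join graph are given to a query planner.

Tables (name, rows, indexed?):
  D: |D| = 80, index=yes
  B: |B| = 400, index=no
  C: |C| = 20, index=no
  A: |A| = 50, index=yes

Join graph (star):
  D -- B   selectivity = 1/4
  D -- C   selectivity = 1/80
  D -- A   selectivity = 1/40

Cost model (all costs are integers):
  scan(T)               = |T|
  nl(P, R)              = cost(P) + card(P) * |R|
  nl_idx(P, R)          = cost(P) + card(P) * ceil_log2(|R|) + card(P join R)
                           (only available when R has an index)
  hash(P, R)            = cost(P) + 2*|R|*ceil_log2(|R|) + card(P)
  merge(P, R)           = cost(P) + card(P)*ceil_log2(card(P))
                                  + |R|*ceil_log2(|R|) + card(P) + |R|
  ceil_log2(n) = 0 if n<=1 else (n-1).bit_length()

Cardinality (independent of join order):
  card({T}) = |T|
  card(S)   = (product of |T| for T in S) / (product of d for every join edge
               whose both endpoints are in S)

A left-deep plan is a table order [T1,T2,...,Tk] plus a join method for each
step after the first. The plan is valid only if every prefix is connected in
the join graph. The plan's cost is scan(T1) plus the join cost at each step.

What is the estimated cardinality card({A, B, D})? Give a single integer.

10000

Tables in S: A(50), B(400), D(80)
Edges inside S: D-B(d=4), D-A(d=40)
numerator = 50 * 400 * 80 = 1600000
denominator = 4 * 40 = 160
card(S) = 1600000 / 160 = 10000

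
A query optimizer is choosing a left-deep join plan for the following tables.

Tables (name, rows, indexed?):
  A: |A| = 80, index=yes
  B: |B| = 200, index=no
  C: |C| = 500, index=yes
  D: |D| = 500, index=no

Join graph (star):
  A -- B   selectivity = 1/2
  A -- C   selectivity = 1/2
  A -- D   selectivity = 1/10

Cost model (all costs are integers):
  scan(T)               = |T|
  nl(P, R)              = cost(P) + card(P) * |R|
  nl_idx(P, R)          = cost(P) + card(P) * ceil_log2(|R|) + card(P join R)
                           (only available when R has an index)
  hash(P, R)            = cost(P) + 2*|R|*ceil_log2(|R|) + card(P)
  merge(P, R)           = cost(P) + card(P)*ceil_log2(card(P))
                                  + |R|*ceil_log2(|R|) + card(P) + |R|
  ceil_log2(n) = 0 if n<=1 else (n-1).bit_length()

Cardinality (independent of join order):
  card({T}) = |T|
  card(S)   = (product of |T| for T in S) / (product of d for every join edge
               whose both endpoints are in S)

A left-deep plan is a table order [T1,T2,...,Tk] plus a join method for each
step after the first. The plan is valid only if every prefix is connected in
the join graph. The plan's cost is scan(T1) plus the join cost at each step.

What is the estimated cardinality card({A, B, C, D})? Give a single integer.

Tables in S: A(80), B(200), C(500), D(500)
Edges inside S: A-B(d=2), A-C(d=2), A-D(d=10)
numerator = 80 * 200 * 500 * 500 = 4000000000
denominator = 2 * 2 * 10 = 40
card(S) = 4000000000 / 40 = 100000000

100000000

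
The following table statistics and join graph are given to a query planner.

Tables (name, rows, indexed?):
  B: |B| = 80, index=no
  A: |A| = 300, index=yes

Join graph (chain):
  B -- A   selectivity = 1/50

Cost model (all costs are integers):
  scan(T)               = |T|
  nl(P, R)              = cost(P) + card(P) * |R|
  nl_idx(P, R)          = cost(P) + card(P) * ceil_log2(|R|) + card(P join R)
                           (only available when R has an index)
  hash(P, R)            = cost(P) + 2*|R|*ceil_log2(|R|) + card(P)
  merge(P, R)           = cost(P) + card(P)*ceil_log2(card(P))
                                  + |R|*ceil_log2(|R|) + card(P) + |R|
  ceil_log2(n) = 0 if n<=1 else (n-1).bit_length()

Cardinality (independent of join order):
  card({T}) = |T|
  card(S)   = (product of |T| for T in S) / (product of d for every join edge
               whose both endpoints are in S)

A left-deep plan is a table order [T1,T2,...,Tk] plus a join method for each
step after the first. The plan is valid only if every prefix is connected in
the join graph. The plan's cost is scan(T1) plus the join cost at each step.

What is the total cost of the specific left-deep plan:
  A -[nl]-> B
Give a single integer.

24300

step 1: scan A: cost=300, card=300
step 2: join B via nl
    card(P join B) = 300*80/(50) = 480
    cost = 300 + 300*80 = 24300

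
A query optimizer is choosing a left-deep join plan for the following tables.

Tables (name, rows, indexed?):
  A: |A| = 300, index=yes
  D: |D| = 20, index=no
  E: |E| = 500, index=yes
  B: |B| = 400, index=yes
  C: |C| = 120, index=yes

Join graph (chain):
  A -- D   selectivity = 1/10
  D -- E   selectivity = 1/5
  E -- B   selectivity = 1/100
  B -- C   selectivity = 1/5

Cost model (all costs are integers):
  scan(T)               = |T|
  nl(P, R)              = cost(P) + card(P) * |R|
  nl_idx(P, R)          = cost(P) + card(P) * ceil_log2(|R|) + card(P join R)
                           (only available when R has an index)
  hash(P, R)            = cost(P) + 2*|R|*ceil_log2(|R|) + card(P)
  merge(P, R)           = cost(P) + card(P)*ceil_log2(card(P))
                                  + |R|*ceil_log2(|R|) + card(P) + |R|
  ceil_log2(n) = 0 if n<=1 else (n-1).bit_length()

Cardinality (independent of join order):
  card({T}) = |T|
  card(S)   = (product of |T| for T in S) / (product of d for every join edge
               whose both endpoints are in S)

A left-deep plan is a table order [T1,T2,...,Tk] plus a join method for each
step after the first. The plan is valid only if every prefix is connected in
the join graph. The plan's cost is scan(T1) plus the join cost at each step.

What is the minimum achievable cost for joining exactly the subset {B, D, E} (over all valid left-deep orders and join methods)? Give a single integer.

8200

Selinger DP over subsets of {B,D,E}:
  {D}: scan cost=20, card=20
  {E}: scan cost=500, card=500
  {B}: scan cost=400, card=400
  {DE}: card=2000; try (D,hash)→1200, (E,nl_idx)→2200, (E,merge)→5140, (D,merge)→5620, (E,hash)→9040, (E,nl)→10020 …(+1); best=1200 via (D,hash)
  {BE}: card=2000; try (E,nl_idx)→6000, (B,nl_idx)→7000, (B,hash)→8200, (E,merge)→9400, (B,merge)→9500, (E,hash)→9800 …(+2); best=6000 via (E,nl_idx)
  {BDE}: card=8000; try (D,hash)→8200, (B,hash)→10400, (B,nl_idx)→27200, (B,merge)→29200, (D,merge)→30120, (D,nl)→46000 …(+1); best=8200 via (D,hash)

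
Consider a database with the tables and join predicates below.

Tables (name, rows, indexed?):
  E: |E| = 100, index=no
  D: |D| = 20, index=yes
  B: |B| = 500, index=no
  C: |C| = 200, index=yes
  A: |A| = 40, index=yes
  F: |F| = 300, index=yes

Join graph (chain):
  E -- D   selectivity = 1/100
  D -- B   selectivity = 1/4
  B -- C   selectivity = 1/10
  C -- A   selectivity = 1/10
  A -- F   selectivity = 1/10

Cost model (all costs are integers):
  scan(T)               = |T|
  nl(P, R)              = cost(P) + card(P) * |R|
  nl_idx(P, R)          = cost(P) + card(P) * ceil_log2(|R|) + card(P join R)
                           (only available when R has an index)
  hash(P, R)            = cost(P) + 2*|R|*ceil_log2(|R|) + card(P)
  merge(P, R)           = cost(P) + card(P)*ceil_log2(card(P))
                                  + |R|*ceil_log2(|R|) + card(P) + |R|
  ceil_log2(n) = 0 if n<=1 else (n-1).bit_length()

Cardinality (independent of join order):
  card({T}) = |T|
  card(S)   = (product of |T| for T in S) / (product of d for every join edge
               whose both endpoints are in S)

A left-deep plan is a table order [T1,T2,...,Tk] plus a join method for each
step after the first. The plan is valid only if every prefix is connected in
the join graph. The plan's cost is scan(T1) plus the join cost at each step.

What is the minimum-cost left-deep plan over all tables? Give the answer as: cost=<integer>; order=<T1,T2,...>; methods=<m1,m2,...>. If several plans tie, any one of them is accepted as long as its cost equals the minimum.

cost=266680; order=B,D,E,C,A,F; methods=hash,hash,hash,hash,hash

Selinger DP (subsets sized 1..n):
  {E}: scan cost=100, card=100
  {D}: scan cost=20, card=20
  {B}: scan cost=500, card=500
  {C}: scan cost=200, card=200
  {A}: scan cost=40, card=40
  {F}: scan cost=300, card=300
  {DE}: card=20; try (D,hash)→400, (D,nl_idx)→620, (E,merge)→940, (D,merge)→1020, (E,hash)→1440, (E,nl)→2020 …(+1); best=400 via (D,hash)
  {BD}: card=2500; try (D,hash)→1200, (B,merge)→5140, (D,nl_idx)→5500, (D,merge)→5620, (B,hash)→9040, (B,nl)→10020 …(+1); best=1200 via (D,hash)
  {BC}: card=10000; try (C,hash)→4200, (B,merge)→7000, (C,merge)→7300, (B,hash)→9400, (C,nl_idx)→14500, (B,nl)→100200 …(+1); best=4200 via (C,hash)
  {AC}: card=800; try (A,hash)→880, (C,nl_idx)→1160, (C,merge)→2120, (A,nl_idx)→2200, (A,merge)→2280, (C,hash)→3280 …(+2); best=880 via (A,hash)
  {AF}: card=1200; try (A,hash)→1080, (F,nl_idx)→1600, (A,nl_idx)→3300, (F,merge)→3320, (A,merge)→3580, (F,hash)→5480 …(+2); best=1080 via (A,hash)
  {BDE}: card=2500; try (E,hash)→5100, (B,merge)→5520, (B,hash)→9420, (B,nl)→10400, (E,merge)→34500, (E,nl)→251200; best=5100 via (E,hash)
  {BCD}: card=50000; try (C,hash)→6900, (D,hash)→14400, (C,merge)→35500, (C,nl_idx)→71200, (D,nl_idx)→104200, (D,merge)→154320 …(+2); best=6900 via (C,hash)
  {ABC}: card=40000; try (B,hash)→10680, (B,merge)→14680, (A,hash)→14680, (A,nl_idx)→104200, (A,merge)→154480, (B,nl)→400880 …(+1); best=10680 via (B,hash)
  {ACF}: card=24000; try (C,hash)→5480, (F,hash)→7080, (F,merge)→12680, (C,merge)→17280, (F,nl_idx)→32080, (C,nl_idx)→34680 …(+2); best=5480 via (C,hash)
  {BCDE}: card=50000; try (C,hash)→10800, (C,merge)→39400, (E,hash)→58300, (C,nl_idx)→75100, (C,nl)→505100, (E,merge)→857700 …(+1); best=10800 via (C,hash)
  {ABCD}: card=200000; try (D,hash)→50880, (A,hash)→57380, (D,nl_idx)→410680, (A,nl_idx)→506900, (D,merge)→690800, (D,nl)→810680 …(+2); best=50880 via (D,hash)
  {ABCF}: card=1200000; try (B,hash)→38480, (F,hash)→56080, (B,merge)→394480, (F,merge)→693680, (F,nl_idx)→1570680, (B,nl)→12005480 …(+1); best=38480 via (B,hash)
  {ABCDE}: card=200000; try (A,hash)→61280, (E,hash)→252280, (A,nl_idx)→510800, (A,merge)→861080, (A,nl)→2010800, (E,merge)→3851680 …(+1); best=61280 via (A,hash)
  {ABCDF}: card=6000000; try (F,hash)→256280, (D,hash)→1238680, (F,merge)→3853880, (F,nl_idx)→7850880, (D,nl_idx)→12038480, (D,nl)→24038480 …(+2); best=256280 via (F,hash)
  {ABCDEF}: card=6000000; try (F,hash)→266680, (F,merge)→3864280, (E,hash)→6257680, (F,nl_idx)→7861280, (F,nl)→60061280, (E,merge)→144257080 …(+1); best=266680 via (F,hash)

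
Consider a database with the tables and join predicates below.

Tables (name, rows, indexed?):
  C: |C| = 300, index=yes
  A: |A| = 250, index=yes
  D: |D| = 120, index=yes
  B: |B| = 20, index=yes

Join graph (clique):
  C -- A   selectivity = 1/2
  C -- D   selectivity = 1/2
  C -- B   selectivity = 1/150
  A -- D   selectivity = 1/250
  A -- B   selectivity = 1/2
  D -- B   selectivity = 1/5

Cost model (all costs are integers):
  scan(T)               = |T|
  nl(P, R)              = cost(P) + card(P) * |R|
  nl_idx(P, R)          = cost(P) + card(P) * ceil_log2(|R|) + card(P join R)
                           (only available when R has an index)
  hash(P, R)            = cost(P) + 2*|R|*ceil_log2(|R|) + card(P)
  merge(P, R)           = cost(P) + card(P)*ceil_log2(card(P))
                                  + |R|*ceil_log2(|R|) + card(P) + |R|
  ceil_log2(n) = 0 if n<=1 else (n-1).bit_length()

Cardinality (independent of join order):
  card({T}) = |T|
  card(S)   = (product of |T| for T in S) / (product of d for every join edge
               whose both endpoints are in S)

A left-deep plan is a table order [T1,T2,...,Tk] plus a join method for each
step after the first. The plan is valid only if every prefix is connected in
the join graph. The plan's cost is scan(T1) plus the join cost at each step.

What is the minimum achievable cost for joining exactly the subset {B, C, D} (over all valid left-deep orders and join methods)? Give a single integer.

Selinger DP over subsets of {B,C,D}:
  {C}: scan cost=300, card=300
  {D}: scan cost=120, card=120
  {B}: scan cost=20, card=20
  {CD}: card=18000; try (D,hash)→2280, (C,merge)→4080, (D,merge)→4260, (C,hash)→5640, (C,nl_idx)→19200, (D,nl_idx)→20400 …(+2); best=2280 via (D,hash)
  {BC}: card=40; try (C,nl_idx)→240, (B,hash)→800, (B,nl_idx)→1840, (C,merge)→3140, (B,merge)→3420, (C,hash)→5440 …(+2); best=240 via (C,nl_idx)
  {BD}: card=480; try (B,hash)→440, (D,nl_idx)→640, (D,merge)→1100, (B,merge)→1200, (B,nl_idx)→1200, (D,hash)→1720 …(+2); best=440 via (B,hash)
  {BCD}: card=480; try (D,nl_idx)→1000, (D,merge)→1480, (D,hash)→1960, (D,nl)→5040, (C,nl_idx)→5240, (C,hash)→6320 …(+6); best=1000 via (D,nl_idx)

1000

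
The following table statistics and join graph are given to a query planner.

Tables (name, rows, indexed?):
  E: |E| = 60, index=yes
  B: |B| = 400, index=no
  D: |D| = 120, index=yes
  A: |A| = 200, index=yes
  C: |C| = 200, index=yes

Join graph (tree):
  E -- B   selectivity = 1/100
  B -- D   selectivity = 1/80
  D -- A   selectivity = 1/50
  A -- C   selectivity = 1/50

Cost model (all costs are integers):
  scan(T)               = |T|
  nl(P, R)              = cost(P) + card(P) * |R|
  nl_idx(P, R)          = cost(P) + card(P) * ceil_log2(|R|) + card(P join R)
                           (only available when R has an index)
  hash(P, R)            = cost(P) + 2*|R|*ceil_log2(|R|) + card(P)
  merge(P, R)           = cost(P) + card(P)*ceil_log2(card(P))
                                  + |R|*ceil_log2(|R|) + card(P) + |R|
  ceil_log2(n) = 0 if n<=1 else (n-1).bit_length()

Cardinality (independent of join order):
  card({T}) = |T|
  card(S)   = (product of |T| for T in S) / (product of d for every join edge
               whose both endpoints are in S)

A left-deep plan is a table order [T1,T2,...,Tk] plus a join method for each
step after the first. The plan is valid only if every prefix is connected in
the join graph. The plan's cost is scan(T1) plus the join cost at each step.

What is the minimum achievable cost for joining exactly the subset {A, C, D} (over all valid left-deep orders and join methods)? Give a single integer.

5080

Selinger DP over subsets of {A,C,D}:
  {D}: scan cost=120, card=120
  {A}: scan cost=200, card=200
  {C}: scan cost=200, card=200
  {AD}: card=480; try (A,nl_idx)→1560, (D,hash)→2080, (D,nl_idx)→2080, (A,merge)→2880, (D,merge)→2960, (A,hash)→3440 …(+2); best=1560 via (A,nl_idx)
  {AC}: card=800; try (C,nl_idx)→2600, (A,nl_idx)→2600, (C,hash)→3600, (A,hash)→3600, (C,merge)→3800, (A,merge)→3800 …(+2); best=2600 via (C,nl_idx)
  {ACD}: card=1920; try (D,hash)→5080, (C,hash)→5240, (C,nl_idx)→7320, (C,merge)→8160, (D,nl_idx)→10120, (D,merge)→12360 …(+2); best=5080 via (D,hash)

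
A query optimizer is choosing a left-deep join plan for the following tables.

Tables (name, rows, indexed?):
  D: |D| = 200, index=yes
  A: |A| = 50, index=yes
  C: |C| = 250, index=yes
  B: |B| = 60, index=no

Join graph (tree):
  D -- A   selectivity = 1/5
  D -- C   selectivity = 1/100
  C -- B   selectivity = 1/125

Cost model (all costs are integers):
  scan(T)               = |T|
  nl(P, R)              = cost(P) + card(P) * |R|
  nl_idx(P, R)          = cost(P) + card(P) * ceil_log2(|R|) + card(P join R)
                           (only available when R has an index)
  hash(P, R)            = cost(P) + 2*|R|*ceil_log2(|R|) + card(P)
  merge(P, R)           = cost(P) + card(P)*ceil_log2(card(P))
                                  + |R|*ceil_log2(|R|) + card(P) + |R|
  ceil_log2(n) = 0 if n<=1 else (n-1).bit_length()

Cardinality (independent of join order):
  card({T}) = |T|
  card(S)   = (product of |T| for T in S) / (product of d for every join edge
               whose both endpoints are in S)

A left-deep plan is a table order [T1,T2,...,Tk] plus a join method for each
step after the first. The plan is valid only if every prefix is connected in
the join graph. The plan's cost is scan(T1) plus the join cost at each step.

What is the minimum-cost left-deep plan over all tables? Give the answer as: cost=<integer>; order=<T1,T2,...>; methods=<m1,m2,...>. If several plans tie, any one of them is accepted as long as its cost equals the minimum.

cost=2700; order=B,C,D,A; methods=nl_idx,nl_idx,hash

Selinger DP (subsets sized 1..n):
  {D}: scan cost=200, card=200
  {A}: scan cost=50, card=50
  {C}: scan cost=250, card=250
  {B}: scan cost=60, card=60
  {AD}: card=2000; try (A,hash)→1000, (D,merge)→2200, (A,merge)→2350, (D,nl_idx)→2450, (D,hash)→3300, (A,nl_idx)→3400 …(+2); best=1000 via (A,hash)
  {CD}: card=500; try (C,nl_idx)→2300, (D,nl_idx)→2750, (D,hash)→3700, (C,merge)→4250, (D,merge)→4300, (C,hash)→4400 …(+2); best=2300 via (C,nl_idx)
  {BC}: card=120; try (C,nl_idx)→660, (B,hash)→1220, (C,merge)→2730, (B,merge)→2920, (C,hash)→4120, (C,nl)→15060 …(+1); best=660 via (C,nl_idx)
  {ACD}: card=5000; try (A,hash)→3400, (C,hash)→7000, (A,merge)→7650, (A,nl_idx)→10300, (C,nl_idx)→22000, (C,merge)→27250 …(+2); best=3400 via (A,hash)
  {BCD}: card=240; try (D,nl_idx)→1860, (D,merge)→3420, (B,hash)→3520, (D,hash)→3980, (B,merge)→7720, (D,nl)→24660 …(+1); best=1860 via (D,nl_idx)
  {ABCD}: card=2400; try (A,hash)→2700, (A,merge)→4370, (A,nl_idx)→5700, (B,hash)→9120, (A,nl)→13860, (B,merge)→73820 …(+1); best=2700 via (A,hash)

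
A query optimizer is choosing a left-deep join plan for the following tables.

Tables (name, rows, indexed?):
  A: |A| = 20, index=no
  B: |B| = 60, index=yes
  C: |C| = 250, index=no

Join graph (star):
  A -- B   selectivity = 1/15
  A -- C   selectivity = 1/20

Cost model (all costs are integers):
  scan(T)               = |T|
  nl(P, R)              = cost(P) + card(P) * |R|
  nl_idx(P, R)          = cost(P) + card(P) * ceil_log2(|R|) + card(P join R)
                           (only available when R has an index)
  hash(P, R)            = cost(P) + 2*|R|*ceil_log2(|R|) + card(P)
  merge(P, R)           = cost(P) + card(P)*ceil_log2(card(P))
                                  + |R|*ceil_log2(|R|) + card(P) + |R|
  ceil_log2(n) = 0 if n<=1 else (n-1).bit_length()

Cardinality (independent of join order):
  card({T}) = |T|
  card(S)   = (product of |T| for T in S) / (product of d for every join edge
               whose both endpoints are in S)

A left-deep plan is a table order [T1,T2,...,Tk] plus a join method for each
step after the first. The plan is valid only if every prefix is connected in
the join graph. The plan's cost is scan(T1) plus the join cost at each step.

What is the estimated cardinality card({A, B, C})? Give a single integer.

1000

Tables in S: A(20), B(60), C(250)
Edges inside S: A-B(d=15), A-C(d=20)
numerator = 20 * 60 * 250 = 300000
denominator = 15 * 20 = 300
card(S) = 300000 / 300 = 1000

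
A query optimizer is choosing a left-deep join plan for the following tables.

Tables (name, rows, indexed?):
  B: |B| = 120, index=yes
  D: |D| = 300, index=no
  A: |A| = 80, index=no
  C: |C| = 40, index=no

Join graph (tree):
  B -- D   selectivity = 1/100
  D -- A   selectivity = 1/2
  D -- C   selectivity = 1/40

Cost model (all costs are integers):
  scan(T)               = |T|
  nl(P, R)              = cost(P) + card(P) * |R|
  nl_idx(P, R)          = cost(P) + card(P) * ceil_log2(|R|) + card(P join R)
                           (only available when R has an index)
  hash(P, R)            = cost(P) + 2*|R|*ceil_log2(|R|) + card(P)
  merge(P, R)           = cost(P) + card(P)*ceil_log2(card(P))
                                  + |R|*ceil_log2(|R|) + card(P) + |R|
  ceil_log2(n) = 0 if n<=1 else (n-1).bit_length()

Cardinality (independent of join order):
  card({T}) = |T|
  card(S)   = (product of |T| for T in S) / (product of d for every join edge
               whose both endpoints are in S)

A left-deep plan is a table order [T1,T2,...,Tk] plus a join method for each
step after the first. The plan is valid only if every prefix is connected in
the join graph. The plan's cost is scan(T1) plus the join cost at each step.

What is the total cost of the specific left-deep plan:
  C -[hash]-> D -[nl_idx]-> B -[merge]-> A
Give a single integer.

12180

step 1: scan C: cost=40, card=40
step 2: join D via hash
    card(P join D) = 40*300/(40) = 300
    cost = 40 + 2*300*9 + 40 = 5480
step 3: join B via nl_idx
    card(P join B) = 300*120/(100) = 360
    cost = 5480 + 300*7 + 360 = 7940
step 4: join A via merge
    card(P join A) = 360*80/(2) = 14400
    cost = 7940 + 360*9 + 80*7 + 360 + 80 = 12180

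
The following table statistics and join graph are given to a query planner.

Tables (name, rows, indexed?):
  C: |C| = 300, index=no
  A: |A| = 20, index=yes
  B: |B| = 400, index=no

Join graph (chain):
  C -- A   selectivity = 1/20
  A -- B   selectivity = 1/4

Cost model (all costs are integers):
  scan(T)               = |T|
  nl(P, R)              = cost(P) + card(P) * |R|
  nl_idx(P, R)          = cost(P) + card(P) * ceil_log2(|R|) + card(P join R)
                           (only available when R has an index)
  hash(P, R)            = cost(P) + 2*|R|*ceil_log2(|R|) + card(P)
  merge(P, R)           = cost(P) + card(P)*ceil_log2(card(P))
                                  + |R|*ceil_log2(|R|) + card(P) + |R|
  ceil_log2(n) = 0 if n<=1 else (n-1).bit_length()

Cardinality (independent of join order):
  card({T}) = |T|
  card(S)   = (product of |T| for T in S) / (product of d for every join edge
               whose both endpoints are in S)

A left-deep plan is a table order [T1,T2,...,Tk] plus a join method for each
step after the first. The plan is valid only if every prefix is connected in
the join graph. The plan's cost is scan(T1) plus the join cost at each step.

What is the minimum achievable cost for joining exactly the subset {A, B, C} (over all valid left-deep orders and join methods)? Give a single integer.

Selinger DP over subsets of {A,B,C}:
  {C}: scan cost=300, card=300
  {A}: scan cost=20, card=20
  {B}: scan cost=400, card=400
  {AC}: card=300; try (A,hash)→800, (A,nl_idx)→2100, (C,merge)→3140, (A,merge)→3420, (C,hash)→5440, (C,nl)→6020 …(+1); best=800 via (A,hash)
  {AB}: card=2000; try (A,hash)→1000, (B,merge)→4140, (A,nl_idx)→4400, (A,merge)→4520, (B,hash)→7240, (B,nl)→8020 …(+1); best=1000 via (A,hash)
  {ABC}: card=30000; try (B,merge)→7800, (B,hash)→8300, (C,hash)→8400, (C,merge)→28000, (B,nl)→120800, (C,nl)→601000; best=7800 via (B,merge)

7800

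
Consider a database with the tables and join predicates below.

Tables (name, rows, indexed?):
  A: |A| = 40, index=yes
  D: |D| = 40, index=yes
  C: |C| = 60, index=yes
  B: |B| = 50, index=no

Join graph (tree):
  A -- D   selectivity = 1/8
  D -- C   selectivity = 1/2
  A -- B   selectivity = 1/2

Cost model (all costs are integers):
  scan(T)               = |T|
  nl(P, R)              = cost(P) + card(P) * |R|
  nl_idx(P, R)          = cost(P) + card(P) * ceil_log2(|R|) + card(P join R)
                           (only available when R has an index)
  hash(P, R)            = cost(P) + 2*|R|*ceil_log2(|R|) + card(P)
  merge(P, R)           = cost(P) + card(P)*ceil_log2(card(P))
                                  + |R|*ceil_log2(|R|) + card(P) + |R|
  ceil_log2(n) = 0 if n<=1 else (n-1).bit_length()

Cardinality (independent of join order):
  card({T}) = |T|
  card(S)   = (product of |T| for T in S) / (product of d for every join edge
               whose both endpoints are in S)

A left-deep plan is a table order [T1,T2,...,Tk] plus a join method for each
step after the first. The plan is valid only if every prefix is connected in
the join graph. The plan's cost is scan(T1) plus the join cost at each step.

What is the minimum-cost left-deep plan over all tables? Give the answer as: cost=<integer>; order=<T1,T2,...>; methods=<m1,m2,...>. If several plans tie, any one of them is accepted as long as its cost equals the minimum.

Selinger DP (subsets sized 1..n):
  {A}: scan cost=40, card=40
  {D}: scan cost=40, card=40
  {C}: scan cost=60, card=60
  {B}: scan cost=50, card=50
  {AD}: card=200; try (D,nl_idx)→480, (A,nl_idx)→480, (D,hash)→560, (A,hash)→560, (D,merge)→600, (A,merge)→600 …(+2); best=480 via (D,nl_idx)
  {AB}: card=1000; try (A,hash)→580, (B,merge)→670, (B,hash)→680, (A,merge)→680, (A,nl_idx)→1350, (B,nl)→2040 …(+1); best=580 via (A,hash)
  {CD}: card=1200; try (D,hash)→600, (C,merge)→740, (D,merge)→760, (C,hash)→800, (C,nl_idx)→1480, (D,nl_idx)→1620 …(+2); best=600 via (D,hash)
  {ACD}: card=6000; try (C,hash)→1400, (A,hash)→2280, (C,merge)→2700, (C,nl_idx)→7680, (C,nl)→12480, (A,nl_idx)→13800 …(+2); best=1400 via (C,hash)
  {ABD}: card=5000; try (B,hash)→1280, (D,hash)→2060, (B,merge)→2630, (B,nl)→10480, (D,nl_idx)→11580, (D,merge)→11860 …(+1); best=1280 via (B,hash)
  {ABCD}: card=150000; try (C,hash)→7000, (B,hash)→8000, (C,merge)→71700, (B,merge)→85750, (C,nl_idx)→181280, (C,nl)→301280 …(+1); best=7000 via (C,hash)

cost=7000; order=A,D,B,C; methods=nl_idx,hash,hash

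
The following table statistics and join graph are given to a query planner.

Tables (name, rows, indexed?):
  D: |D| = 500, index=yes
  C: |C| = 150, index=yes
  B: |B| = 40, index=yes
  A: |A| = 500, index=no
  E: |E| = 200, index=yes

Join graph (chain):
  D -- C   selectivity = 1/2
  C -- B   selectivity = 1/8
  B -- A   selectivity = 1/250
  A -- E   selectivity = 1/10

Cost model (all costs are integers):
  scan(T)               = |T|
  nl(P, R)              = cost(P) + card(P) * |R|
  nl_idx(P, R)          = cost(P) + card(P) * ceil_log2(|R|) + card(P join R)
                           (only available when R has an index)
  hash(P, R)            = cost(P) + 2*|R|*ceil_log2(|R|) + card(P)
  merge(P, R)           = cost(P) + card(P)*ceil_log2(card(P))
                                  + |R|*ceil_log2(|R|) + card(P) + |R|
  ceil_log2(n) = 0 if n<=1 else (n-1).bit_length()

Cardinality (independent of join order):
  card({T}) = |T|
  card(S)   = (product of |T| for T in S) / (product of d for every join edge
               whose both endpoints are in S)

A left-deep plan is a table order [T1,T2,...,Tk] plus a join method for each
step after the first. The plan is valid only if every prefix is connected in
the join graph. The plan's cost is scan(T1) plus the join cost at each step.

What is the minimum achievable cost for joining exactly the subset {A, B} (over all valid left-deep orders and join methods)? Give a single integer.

1480

Selinger DP over subsets of {A,B}:
  {B}: scan cost=40, card=40
  {A}: scan cost=500, card=500
  {AB}: card=80; try (B,hash)→1480, (B,nl_idx)→3580, (A,merge)→5320, (B,merge)→5780, (A,hash)→9080, (A,nl)→20040 …(+1); best=1480 via (B,hash)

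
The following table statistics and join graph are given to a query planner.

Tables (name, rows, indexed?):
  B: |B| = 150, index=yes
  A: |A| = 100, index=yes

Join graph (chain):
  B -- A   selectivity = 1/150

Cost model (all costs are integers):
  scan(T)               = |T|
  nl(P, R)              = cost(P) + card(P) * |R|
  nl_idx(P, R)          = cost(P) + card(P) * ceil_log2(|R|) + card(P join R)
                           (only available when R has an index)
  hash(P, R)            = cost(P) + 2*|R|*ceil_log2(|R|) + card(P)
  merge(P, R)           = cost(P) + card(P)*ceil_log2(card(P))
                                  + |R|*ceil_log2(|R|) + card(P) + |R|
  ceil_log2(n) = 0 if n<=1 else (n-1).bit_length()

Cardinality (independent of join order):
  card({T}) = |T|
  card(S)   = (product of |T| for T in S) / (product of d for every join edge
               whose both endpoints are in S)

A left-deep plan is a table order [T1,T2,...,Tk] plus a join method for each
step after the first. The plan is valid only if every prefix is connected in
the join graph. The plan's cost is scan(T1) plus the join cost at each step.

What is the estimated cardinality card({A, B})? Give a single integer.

100

Tables in S: A(100), B(150)
Edges inside S: B-A(d=150)
numerator = 100 * 150 = 15000
denominator = 150 = 150
card(S) = 15000 / 150 = 100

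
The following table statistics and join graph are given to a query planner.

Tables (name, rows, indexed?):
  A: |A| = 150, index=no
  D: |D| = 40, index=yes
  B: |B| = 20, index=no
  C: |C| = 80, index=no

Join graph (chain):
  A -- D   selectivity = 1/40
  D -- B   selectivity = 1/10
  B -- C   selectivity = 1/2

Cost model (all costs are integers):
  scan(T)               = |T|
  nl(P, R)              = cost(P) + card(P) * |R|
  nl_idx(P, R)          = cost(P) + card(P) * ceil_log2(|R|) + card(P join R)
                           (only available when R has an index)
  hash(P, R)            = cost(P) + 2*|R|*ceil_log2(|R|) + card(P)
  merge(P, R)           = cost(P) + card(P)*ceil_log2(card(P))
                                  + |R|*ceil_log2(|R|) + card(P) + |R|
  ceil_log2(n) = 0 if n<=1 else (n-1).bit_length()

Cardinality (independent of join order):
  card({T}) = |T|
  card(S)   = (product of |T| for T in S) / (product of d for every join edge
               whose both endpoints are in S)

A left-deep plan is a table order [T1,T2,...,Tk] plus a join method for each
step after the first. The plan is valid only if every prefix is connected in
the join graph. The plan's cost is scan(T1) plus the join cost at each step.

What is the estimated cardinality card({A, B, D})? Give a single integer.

Tables in S: A(150), B(20), D(40)
Edges inside S: A-D(d=40), D-B(d=10)
numerator = 150 * 20 * 40 = 120000
denominator = 40 * 10 = 400
card(S) = 120000 / 400 = 300

300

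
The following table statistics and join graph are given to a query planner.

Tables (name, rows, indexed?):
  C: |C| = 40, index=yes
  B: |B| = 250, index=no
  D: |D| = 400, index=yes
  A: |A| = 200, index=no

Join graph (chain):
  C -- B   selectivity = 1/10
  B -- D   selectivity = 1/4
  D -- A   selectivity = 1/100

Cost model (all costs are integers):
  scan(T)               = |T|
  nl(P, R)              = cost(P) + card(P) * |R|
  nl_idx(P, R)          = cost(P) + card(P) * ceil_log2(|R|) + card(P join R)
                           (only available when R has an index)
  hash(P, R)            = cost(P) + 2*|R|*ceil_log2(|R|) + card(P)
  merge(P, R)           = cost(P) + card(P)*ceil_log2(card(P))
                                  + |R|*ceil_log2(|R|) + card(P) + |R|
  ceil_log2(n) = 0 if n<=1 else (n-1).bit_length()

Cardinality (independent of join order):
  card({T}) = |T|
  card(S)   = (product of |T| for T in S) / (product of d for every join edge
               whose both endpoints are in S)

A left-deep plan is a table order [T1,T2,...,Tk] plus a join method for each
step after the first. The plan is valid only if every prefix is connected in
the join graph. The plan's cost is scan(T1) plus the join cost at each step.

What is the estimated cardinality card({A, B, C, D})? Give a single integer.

200000

Tables in S: A(200), B(250), C(40), D(400)
Edges inside S: C-B(d=10), B-D(d=4), D-A(d=100)
numerator = 200 * 250 * 40 * 400 = 800000000
denominator = 10 * 4 * 100 = 4000
card(S) = 800000000 / 4000 = 200000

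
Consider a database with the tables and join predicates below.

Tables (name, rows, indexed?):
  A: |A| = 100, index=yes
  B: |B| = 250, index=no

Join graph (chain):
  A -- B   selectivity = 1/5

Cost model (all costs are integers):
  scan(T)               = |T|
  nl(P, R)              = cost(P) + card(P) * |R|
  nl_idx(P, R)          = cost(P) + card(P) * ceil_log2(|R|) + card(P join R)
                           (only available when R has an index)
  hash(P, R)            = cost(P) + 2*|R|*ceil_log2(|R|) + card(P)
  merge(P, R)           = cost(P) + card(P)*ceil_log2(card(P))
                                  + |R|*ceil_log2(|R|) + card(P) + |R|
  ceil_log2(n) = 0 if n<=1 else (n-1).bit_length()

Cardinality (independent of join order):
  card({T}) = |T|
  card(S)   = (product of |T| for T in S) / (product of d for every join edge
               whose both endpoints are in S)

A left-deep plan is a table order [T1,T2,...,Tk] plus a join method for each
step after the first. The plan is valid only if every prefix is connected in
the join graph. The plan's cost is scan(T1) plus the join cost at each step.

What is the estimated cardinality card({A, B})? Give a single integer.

5000

Tables in S: A(100), B(250)
Edges inside S: A-B(d=5)
numerator = 100 * 250 = 25000
denominator = 5 = 5
card(S) = 25000 / 5 = 5000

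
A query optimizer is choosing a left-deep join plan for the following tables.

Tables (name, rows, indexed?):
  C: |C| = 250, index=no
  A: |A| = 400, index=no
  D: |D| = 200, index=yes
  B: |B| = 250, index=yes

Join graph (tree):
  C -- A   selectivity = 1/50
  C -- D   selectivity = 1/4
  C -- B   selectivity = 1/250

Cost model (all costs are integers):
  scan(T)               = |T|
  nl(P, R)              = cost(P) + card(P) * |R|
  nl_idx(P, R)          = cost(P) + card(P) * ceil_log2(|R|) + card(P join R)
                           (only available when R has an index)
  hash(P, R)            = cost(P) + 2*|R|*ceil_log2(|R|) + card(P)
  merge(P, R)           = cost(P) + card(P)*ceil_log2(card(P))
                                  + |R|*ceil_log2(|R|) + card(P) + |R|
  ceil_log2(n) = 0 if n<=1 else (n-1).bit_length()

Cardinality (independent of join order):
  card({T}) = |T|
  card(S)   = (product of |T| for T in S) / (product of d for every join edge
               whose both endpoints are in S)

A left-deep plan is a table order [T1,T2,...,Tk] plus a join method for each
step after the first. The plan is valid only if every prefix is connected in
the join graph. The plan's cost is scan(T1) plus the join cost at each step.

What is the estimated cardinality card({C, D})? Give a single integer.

12500

Tables in S: C(250), D(200)
Edges inside S: C-D(d=4)
numerator = 250 * 200 = 50000
denominator = 4 = 4
card(S) = 50000 / 4 = 12500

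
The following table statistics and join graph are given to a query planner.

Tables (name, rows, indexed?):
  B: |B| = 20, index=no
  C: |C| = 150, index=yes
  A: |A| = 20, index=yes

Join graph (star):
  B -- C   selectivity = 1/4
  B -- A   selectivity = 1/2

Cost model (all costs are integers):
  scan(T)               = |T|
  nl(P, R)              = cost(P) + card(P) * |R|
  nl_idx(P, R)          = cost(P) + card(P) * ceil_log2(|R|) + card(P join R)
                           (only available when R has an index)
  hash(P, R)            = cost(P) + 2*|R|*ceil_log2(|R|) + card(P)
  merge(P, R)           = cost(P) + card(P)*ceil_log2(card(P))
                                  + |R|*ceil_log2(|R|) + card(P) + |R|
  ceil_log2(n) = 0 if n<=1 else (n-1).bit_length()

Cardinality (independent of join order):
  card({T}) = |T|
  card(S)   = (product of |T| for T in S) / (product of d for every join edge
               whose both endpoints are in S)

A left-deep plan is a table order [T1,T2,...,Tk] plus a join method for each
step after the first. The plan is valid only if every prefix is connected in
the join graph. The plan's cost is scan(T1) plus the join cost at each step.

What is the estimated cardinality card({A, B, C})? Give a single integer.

7500

Tables in S: A(20), B(20), C(150)
Edges inside S: B-C(d=4), B-A(d=2)
numerator = 20 * 20 * 150 = 60000
denominator = 4 * 2 = 8
card(S) = 60000 / 8 = 7500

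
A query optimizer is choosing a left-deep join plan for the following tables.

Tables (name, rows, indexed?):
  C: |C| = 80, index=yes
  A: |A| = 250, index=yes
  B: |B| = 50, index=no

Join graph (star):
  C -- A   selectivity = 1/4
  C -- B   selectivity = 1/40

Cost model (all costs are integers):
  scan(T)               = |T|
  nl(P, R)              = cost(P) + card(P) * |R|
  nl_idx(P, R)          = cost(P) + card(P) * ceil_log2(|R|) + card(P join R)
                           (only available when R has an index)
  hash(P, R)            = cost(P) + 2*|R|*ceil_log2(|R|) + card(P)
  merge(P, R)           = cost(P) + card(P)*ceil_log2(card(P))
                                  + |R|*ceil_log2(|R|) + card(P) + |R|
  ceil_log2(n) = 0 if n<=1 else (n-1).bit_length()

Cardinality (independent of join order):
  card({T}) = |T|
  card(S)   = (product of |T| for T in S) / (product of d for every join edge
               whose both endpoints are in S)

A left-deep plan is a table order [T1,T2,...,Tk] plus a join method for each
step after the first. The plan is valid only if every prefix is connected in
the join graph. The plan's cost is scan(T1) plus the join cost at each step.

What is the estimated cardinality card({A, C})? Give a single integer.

Tables in S: A(250), C(80)
Edges inside S: C-A(d=4)
numerator = 250 * 80 = 20000
denominator = 4 = 4
card(S) = 20000 / 4 = 5000

5000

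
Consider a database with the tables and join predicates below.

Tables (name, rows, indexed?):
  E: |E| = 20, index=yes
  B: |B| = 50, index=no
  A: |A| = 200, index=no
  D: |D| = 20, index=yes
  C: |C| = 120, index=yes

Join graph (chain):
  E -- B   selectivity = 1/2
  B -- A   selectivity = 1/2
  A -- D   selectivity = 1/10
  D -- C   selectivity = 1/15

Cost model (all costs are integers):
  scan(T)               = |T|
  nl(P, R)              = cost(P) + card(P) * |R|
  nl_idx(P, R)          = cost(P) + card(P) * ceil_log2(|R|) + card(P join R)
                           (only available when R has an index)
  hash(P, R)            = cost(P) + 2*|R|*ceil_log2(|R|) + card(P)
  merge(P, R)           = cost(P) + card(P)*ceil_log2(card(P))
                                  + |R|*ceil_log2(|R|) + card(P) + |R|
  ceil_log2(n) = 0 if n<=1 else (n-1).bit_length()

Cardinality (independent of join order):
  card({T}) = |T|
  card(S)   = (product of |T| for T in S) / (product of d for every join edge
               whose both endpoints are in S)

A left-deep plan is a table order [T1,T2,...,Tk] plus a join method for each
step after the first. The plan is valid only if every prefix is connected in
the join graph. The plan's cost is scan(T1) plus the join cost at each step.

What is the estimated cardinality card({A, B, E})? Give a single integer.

Tables in S: A(200), B(50), E(20)
Edges inside S: E-B(d=2), B-A(d=2)
numerator = 200 * 50 * 20 = 200000
denominator = 2 * 2 = 4
card(S) = 200000 / 4 = 50000

50000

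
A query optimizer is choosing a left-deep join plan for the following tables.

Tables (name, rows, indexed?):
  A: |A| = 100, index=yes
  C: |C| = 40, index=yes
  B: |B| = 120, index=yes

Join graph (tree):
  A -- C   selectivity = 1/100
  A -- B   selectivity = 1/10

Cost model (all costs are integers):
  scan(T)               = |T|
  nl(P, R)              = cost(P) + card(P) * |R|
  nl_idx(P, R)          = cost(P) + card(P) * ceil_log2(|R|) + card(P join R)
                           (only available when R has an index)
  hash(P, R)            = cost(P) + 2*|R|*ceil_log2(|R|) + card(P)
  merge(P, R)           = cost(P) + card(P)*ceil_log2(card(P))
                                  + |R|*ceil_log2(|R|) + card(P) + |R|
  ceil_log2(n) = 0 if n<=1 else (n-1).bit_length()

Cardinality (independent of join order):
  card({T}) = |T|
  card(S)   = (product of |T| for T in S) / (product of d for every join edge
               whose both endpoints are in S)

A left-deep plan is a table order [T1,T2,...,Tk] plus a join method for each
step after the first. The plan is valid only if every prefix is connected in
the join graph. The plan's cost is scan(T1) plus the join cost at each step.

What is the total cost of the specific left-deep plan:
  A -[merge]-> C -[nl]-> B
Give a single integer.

step 1: scan A: cost=100, card=100
step 2: join C via merge
    card(P join C) = 100*40/(100) = 40
    cost = 100 + 100*7 + 40*6 + 100 + 40 = 1180
step 3: join B via nl
    card(P join B) = 40*120/(10) = 480
    cost = 1180 + 40*120 = 5980

5980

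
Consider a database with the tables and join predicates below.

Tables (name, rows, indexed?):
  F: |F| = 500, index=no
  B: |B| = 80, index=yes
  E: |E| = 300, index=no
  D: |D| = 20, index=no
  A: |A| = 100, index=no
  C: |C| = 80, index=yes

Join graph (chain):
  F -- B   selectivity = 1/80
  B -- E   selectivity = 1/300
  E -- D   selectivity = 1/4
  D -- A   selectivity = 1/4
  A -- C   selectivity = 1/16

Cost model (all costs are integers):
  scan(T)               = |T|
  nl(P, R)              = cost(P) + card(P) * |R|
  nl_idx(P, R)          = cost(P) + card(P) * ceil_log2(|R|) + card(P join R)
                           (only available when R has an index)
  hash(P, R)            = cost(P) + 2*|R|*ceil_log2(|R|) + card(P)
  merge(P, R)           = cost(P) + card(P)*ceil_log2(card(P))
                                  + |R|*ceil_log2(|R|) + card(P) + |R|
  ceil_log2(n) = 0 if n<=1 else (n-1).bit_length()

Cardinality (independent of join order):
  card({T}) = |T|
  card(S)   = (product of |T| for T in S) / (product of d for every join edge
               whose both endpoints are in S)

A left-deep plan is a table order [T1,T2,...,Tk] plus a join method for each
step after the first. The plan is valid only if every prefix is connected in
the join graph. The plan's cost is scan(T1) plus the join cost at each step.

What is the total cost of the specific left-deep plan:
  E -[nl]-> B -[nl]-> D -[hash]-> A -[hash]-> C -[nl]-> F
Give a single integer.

step 1: scan E: cost=300, card=300
step 2: join B via nl
    card(P join B) = 300*80/(300) = 80
    cost = 300 + 300*80 = 24300
step 3: join D via nl
    card(P join D) = 80*20/(4) = 400
    cost = 24300 + 80*20 = 25900
step 4: join A via hash
    card(P join A) = 400*100/(4) = 10000
    cost = 25900 + 2*100*7 + 400 = 27700
step 5: join C via hash
    card(P join C) = 10000*80/(16) = 50000
    cost = 27700 + 2*80*7 + 10000 = 38820
step 6: join F via nl
    card(P join F) = 50000*500/(80) = 312500
    cost = 38820 + 50000*500 = 25038820

25038820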